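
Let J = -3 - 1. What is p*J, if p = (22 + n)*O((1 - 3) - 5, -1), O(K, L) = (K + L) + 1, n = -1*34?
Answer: -336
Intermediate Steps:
n = -34
J = -4
O(K, L) = 1 + K + L
p = 84 (p = (22 - 34)*(1 + ((1 - 3) - 5) - 1) = -12*(1 + (-2 - 5) - 1) = -12*(1 - 7 - 1) = -12*(-7) = 84)
p*J = 84*(-4) = -336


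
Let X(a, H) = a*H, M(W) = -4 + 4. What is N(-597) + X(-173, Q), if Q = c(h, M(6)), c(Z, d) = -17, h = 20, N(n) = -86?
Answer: 2855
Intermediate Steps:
M(W) = 0
Q = -17
X(a, H) = H*a
N(-597) + X(-173, Q) = -86 - 17*(-173) = -86 + 2941 = 2855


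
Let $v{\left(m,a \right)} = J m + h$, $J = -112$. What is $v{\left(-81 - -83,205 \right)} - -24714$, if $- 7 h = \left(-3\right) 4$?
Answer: $\frac{171442}{7} \approx 24492.0$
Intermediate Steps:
$h = \frac{12}{7}$ ($h = - \frac{\left(-3\right) 4}{7} = \left(- \frac{1}{7}\right) \left(-12\right) = \frac{12}{7} \approx 1.7143$)
$v{\left(m,a \right)} = \frac{12}{7} - 112 m$ ($v{\left(m,a \right)} = - 112 m + \frac{12}{7} = \frac{12}{7} - 112 m$)
$v{\left(-81 - -83,205 \right)} - -24714 = \left(\frac{12}{7} - 112 \left(-81 - -83\right)\right) - -24714 = \left(\frac{12}{7} - 112 \left(-81 + 83\right)\right) + 24714 = \left(\frac{12}{7} - 224\right) + 24714 = - \frac{1556}{7} + 24714 = \frac{171442}{7}$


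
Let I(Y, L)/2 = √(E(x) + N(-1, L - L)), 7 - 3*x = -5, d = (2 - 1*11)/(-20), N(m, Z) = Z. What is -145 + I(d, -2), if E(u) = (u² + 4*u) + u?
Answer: -133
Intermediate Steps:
d = 9/20 (d = (2 - 11)*(-1/20) = -9*(-1/20) = 9/20 ≈ 0.45000)
x = 4 (x = 7/3 - ⅓*(-5) = 7/3 + 5/3 = 4)
E(u) = u² + 5*u
I(Y, L) = 12 (I(Y, L) = 2*√(4*(5 + 4) + (L - L)) = 2*√(4*9 + 0) = 2*√(36 + 0) = 2*√36 = 2*6 = 12)
-145 + I(d, -2) = -145 + 12 = -133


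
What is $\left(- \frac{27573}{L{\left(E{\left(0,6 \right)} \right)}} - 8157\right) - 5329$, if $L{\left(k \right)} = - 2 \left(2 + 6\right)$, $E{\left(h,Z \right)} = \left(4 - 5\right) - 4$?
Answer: $- \frac{188203}{16} \approx -11763.0$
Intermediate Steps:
$E{\left(h,Z \right)} = -5$ ($E{\left(h,Z \right)} = -1 - 4 = -5$)
$L{\left(k \right)} = -16$ ($L{\left(k \right)} = \left(-2\right) 8 = -16$)
$\left(- \frac{27573}{L{\left(E{\left(0,6 \right)} \right)}} - 8157\right) - 5329 = \left(- \frac{27573}{-16} - 8157\right) - 5329 = \left(\left(-27573\right) \left(- \frac{1}{16}\right) - 8157\right) - 5329 = \left(\frac{27573}{16} - 8157\right) - 5329 = - \frac{102939}{16} - 5329 = - \frac{188203}{16}$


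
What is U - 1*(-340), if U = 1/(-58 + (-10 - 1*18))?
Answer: 29239/86 ≈ 339.99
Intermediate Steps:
U = -1/86 (U = 1/(-58 + (-10 - 18)) = 1/(-58 - 28) = 1/(-86) = -1/86 ≈ -0.011628)
U - 1*(-340) = -1/86 - 1*(-340) = -1/86 + 340 = 29239/86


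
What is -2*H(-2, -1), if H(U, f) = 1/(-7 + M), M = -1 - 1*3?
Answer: 2/11 ≈ 0.18182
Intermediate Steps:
M = -4 (M = -1 - 3 = -4)
H(U, f) = -1/11 (H(U, f) = 1/(-7 - 4) = 1/(-11) = -1/11)
-2*H(-2, -1) = -2*(-1/11) = 2/11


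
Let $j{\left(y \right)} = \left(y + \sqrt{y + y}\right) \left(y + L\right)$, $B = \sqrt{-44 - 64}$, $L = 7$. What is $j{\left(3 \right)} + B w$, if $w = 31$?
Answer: $30 + 10 \sqrt{6} + 186 i \sqrt{3} \approx 54.495 + 322.16 i$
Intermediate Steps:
$B = 6 i \sqrt{3}$ ($B = \sqrt{-108} = 6 i \sqrt{3} \approx 10.392 i$)
$j{\left(y \right)} = \left(7 + y\right) \left(y + \sqrt{2} \sqrt{y}\right)$ ($j{\left(y \right)} = \left(y + \sqrt{y + y}\right) \left(y + 7\right) = \left(y + \sqrt{2 y}\right) \left(7 + y\right) = \left(y + \sqrt{2} \sqrt{y}\right) \left(7 + y\right) = \left(7 + y\right) \left(y + \sqrt{2} \sqrt{y}\right)$)
$j{\left(3 \right)} + B w = \left(3^{2} + 7 \cdot 3 + \sqrt{2} \cdot 3^{\frac{3}{2}} + 7 \sqrt{2} \sqrt{3}\right) + 6 i \sqrt{3} \cdot 31 = \left(9 + 21 + \sqrt{2} \cdot 3 \sqrt{3} + 7 \sqrt{6}\right) + 186 i \sqrt{3} = \left(9 + 21 + 3 \sqrt{6} + 7 \sqrt{6}\right) + 186 i \sqrt{3} = \left(30 + 10 \sqrt{6}\right) + 186 i \sqrt{3} = 30 + 10 \sqrt{6} + 186 i \sqrt{3}$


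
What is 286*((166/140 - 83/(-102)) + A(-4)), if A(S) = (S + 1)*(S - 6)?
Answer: 16336034/1785 ≈ 9151.8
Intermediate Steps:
A(S) = (1 + S)*(-6 + S)
286*((166/140 - 83/(-102)) + A(-4)) = 286*((166/140 - 83/(-102)) + (-6 + (-4)² - 5*(-4))) = 286*((166*(1/140) - 83*(-1/102)) + (-6 + 16 + 20)) = 286*((83/70 + 83/102) + 30) = 286*(3569/1785 + 30) = 286*(57119/1785) = 16336034/1785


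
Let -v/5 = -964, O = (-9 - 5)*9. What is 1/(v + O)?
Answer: 1/4694 ≈ 0.00021304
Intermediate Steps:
O = -126 (O = -14*9 = -126)
v = 4820 (v = -5*(-964) = 4820)
1/(v + O) = 1/(4820 - 126) = 1/4694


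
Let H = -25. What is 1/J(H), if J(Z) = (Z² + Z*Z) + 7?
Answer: 1/1257 ≈ 0.00079555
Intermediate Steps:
J(Z) = 7 + 2*Z² (J(Z) = (Z² + Z²) + 7 = 2*Z² + 7 = 7 + 2*Z²)
1/J(H) = 1/(7 + 2*(-25)²) = 1/(7 + 2*625) = 1/(7 + 1250) = 1/1257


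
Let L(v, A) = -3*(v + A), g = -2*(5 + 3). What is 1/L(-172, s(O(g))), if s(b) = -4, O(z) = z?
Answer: 1/528 ≈ 0.0018939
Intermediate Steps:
g = -16 (g = -2*8 = -16)
L(v, A) = -3*A - 3*v (L(v, A) = -3*(A + v) = -3*A - 3*v)
1/L(-172, s(O(g))) = 1/(-3*(-4) - 3*(-172)) = 1/(12 + 516) = 1/528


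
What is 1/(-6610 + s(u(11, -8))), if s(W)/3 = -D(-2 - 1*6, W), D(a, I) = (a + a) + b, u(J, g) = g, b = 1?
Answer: -1/6565 ≈ -0.00015232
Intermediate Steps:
D(a, I) = 1 + 2*a (D(a, I) = (a + a) + 1 = 2*a + 1 = 1 + 2*a)
s(W) = 45 (s(W) = 3*(-(1 + 2*(-2 - 1*6))) = 3*(-(1 + 2*(-2 - 6))) = 3*(-(1 + 2*(-8))) = 3*(-(1 - 16)) = 3*(-1*(-15)) = 3*15 = 45)
1/(-6610 + s(u(11, -8))) = 1/(-6610 + 45) = 1/(-6565) = -1/6565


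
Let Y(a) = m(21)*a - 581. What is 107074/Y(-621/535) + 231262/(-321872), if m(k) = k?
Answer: -2314150720499/13030826984 ≈ -177.59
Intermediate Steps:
Y(a) = -581 + 21*a (Y(a) = 21*a - 581 = -581 + 21*a)
107074/Y(-621/535) + 231262/(-321872) = 107074/(-581 + 21*(-621/535)) + 231262/(-321872) = 107074/(-581 + 21*(-621*1/535)) + 231262*(-1/321872) = 107074/(-581 + 21*(-621/535)) - 115631/160936 = 107074/(-581 - 13041/535) - 115631/160936 = 107074/(-323876/535) - 115631/160936 = 107074*(-535/323876) - 115631/160936 = -28642295/161938 - 115631/160936 = -2314150720499/13030826984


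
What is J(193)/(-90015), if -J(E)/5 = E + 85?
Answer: 278/18003 ≈ 0.015442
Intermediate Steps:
J(E) = -425 - 5*E (J(E) = -5*(E + 85) = -5*(85 + E) = -425 - 5*E)
J(193)/(-90015) = (-425 - 5*193)/(-90015) = (-425 - 965)*(-1/90015) = -1390*(-1/90015) = 278/18003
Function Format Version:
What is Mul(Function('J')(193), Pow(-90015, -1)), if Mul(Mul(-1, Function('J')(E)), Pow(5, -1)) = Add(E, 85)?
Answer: Rational(278, 18003) ≈ 0.015442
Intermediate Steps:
Function('J')(E) = Add(-425, Mul(-5, E)) (Function('J')(E) = Mul(-5, Add(E, 85)) = Mul(-5, Add(85, E)) = Add(-425, Mul(-5, E)))
Mul(Function('J')(193), Pow(-90015, -1)) = Mul(Add(-425, Mul(-5, 193)), Pow(-90015, -1)) = Mul(Add(-425, -965), Rational(-1, 90015)) = Mul(-1390, Rational(-1, 90015)) = Rational(278, 18003)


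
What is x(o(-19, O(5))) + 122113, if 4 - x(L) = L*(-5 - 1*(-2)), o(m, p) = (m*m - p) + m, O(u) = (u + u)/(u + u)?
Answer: 123140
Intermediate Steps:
O(u) = 1 (O(u) = (2*u)/((2*u)) = (2*u)*(1/(2*u)) = 1)
o(m, p) = m + m² - p (o(m, p) = (m² - p) + m = m + m² - p)
x(L) = 4 + 3*L (x(L) = 4 - L*(-5 - 1*(-2)) = 4 - L*(-5 + 2) = 4 - L*(-3) = 4 - (-3)*L = 4 + 3*L)
x(o(-19, O(5))) + 122113 = (4 + 3*(-19 + (-19)² - 1*1)) + 122113 = (4 + 3*(-19 + 361 - 1)) + 122113 = (4 + 3*341) + 122113 = (4 + 1023) + 122113 = 1027 + 122113 = 123140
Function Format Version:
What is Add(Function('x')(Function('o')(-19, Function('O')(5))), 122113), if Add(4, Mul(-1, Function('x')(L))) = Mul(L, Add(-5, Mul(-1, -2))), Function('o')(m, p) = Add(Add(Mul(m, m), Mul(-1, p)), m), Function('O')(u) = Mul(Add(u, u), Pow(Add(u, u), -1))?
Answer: 123140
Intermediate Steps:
Function('O')(u) = 1 (Function('O')(u) = Mul(Mul(2, u), Pow(Mul(2, u), -1)) = Mul(Mul(2, u), Mul(Rational(1, 2), Pow(u, -1))) = 1)
Function('o')(m, p) = Add(m, Pow(m, 2), Mul(-1, p)) (Function('o')(m, p) = Add(Add(Pow(m, 2), Mul(-1, p)), m) = Add(m, Pow(m, 2), Mul(-1, p)))
Function('x')(L) = Add(4, Mul(3, L)) (Function('x')(L) = Add(4, Mul(-1, Mul(L, Add(-5, Mul(-1, -2))))) = Add(4, Mul(-1, Mul(L, Add(-5, 2)))) = Add(4, Mul(-1, Mul(L, -3))) = Add(4, Mul(-1, Mul(-3, L))) = Add(4, Mul(3, L)))
Add(Function('x')(Function('o')(-19, Function('O')(5))), 122113) = Add(Add(4, Mul(3, Add(-19, Pow(-19, 2), Mul(-1, 1)))), 122113) = Add(Add(4, Mul(3, Add(-19, 361, -1))), 122113) = Add(Add(4, Mul(3, 341)), 122113) = Add(Add(4, 1023), 122113) = Add(1027, 122113) = 123140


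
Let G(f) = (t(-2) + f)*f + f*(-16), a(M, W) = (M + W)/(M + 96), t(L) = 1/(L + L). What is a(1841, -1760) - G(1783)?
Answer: -24407092633/7748 ≈ -3.1501e+6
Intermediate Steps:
t(L) = 1/(2*L)
a(M, W) = (M + W)/(96 + M)
G(f) = -16*f + f*(-¼ + f) (G(f) = ((½)/(-2) + f)*f + f*(-16) = ((½)*(-½) + f)*f - 16*f = (-¼ + f)*f - 16*f = f*(-¼ + f) - 16*f = -16*f + f*(-¼ + f))
a(1841, -1760) - G(1783) = (1841 - 1760)/(96 + 1841) - 1783*(-65 + 4*1783)/4 = 81/1937 - 1783*(-65 + 7132)/4 = (1/1937)*81 - 1783*7067/4 = 81/1937 - 1*12600461/4 = 81/1937 - 12600461/4 = -24407092633/7748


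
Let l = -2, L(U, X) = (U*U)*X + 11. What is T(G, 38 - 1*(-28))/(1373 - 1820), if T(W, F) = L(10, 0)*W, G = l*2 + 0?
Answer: 44/447 ≈ 0.098434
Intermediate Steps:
L(U, X) = 11 + X*U² (L(U, X) = U²*X + 11 = X*U² + 11 = 11 + X*U²)
G = -4 (G = -2*2 + 0 = -4 + 0 = -4)
T(W, F) = 11*W (T(W, F) = (11 + 0*10²)*W = (11 + 0*100)*W = (11 + 0)*W = 11*W)
T(G, 38 - 1*(-28))/(1373 - 1820) = (11*(-4))/(1373 - 1820) = -44/(-447) = -44*(-1/447) = 44/447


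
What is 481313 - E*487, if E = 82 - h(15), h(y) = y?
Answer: 448684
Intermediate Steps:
E = 67 (E = 82 - 1*15 = 82 - 15 = 67)
481313 - E*487 = 481313 - 67*487 = 481313 - 1*32629 = 481313 - 32629 = 448684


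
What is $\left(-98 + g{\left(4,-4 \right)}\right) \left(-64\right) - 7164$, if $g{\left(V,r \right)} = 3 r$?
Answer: $-124$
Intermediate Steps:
$\left(-98 + g{\left(4,-4 \right)}\right) \left(-64\right) - 7164 = \left(-98 + 3 \left(-4\right)\right) \left(-64\right) - 7164 = \left(-98 - 12\right) \left(-64\right) - 7164 = \left(-110\right) \left(-64\right) - 7164 = 7040 - 7164 = -124$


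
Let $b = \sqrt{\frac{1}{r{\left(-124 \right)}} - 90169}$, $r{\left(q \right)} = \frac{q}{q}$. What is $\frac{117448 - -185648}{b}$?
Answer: $- \frac{25258 i \sqrt{78}}{221} \approx - 1009.4 i$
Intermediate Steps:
$r{\left(q \right)} = 1$
$b = 34 i \sqrt{78}$ ($b = \sqrt{1^{-1} - 90169} = \sqrt{1 - 90169} = \sqrt{-90168} = 34 i \sqrt{78} \approx 300.28 i$)
$\frac{117448 - -185648}{b} = \frac{117448 - -185648}{34 i \sqrt{78}} = \left(117448 + 185648\right) \left(- \frac{i \sqrt{78}}{2652}\right) = 303096 \left(- \frac{i \sqrt{78}}{2652}\right) = - \frac{25258 i \sqrt{78}}{221}$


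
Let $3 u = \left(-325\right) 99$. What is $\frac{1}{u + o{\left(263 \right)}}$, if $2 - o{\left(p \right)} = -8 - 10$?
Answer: $- \frac{1}{10705} \approx -9.3414 \cdot 10^{-5}$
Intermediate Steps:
$o{\left(p \right)} = 20$ ($o{\left(p \right)} = 2 - \left(-8 - 10\right) = 2 - -18 = 2 + 18 = 20$)
$u = -10725$ ($u = \frac{\left(-325\right) 99}{3} = \frac{1}{3} \left(-32175\right) = -10725$)
$\frac{1}{u + o{\left(263 \right)}} = \frac{1}{-10725 + 20} = \frac{1}{-10705} = - \frac{1}{10705}$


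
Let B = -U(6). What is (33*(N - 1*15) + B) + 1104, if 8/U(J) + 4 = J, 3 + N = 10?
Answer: 836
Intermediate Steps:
N = 7 (N = -3 + 10 = 7)
U(J) = 8/(-4 + J)
B = -4 (B = -8/(-4 + 6) = -8/2 = -1*4 = -4)
(33*(N - 1*15) + B) + 1104 = (33*(7 - 1*15) - 4) + 1104 = (33*(7 - 15) - 4) + 1104 = (33*(-8) - 4) + 1104 = (-264 - 4) + 1104 = -268 + 1104 = 836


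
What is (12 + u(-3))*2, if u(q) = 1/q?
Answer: 70/3 ≈ 23.333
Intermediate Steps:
(12 + u(-3))*2 = (12 + 1/(-3))*2 = (12 - ⅓)*2 = (35/3)*2 = 70/3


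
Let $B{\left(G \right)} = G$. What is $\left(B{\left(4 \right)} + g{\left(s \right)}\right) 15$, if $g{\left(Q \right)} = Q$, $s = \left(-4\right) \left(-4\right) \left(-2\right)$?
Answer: $-420$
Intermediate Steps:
$s = -32$ ($s = 16 \left(-2\right) = -32$)
$\left(B{\left(4 \right)} + g{\left(s \right)}\right) 15 = \left(4 - 32\right) 15 = \left(-28\right) 15 = -420$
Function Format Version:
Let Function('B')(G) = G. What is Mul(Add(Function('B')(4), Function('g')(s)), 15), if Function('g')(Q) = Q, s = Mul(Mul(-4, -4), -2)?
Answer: -420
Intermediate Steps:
s = -32 (s = Mul(16, -2) = -32)
Mul(Add(Function('B')(4), Function('g')(s)), 15) = Mul(Add(4, -32), 15) = Mul(-28, 15) = -420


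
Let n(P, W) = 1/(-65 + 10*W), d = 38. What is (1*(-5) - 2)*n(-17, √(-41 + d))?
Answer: 91/905 + 14*I*√3/905 ≈ 0.10055 + 0.026794*I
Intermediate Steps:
(1*(-5) - 2)*n(-17, √(-41 + d)) = (1*(-5) - 2)*(1/(5*(-13 + 2*√(-41 + 38)))) = (-5 - 2)*(1/(5*(-13 + 2*√(-3)))) = -7/(5*(-13 + 2*(I*√3))) = -7/(5*(-13 + 2*I*√3))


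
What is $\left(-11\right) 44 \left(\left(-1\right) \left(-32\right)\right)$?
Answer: $-15488$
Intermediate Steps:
$\left(-11\right) 44 \left(\left(-1\right) \left(-32\right)\right) = \left(-484\right) 32 = -15488$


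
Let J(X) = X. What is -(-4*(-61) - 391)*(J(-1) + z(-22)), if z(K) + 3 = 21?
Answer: 2499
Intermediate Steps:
z(K) = 18 (z(K) = -3 + 21 = 18)
-(-4*(-61) - 391)*(J(-1) + z(-22)) = -(-4*(-61) - 391)*(-1 + 18) = -(244 - 391)*17 = -(-147)*17 = -1*(-2499) = 2499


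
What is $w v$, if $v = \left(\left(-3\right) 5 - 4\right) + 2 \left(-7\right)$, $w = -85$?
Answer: $2805$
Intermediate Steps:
$v = -33$ ($v = \left(-15 - 4\right) - 14 = -19 - 14 = -33$)
$w v = \left(-85\right) \left(-33\right) = 2805$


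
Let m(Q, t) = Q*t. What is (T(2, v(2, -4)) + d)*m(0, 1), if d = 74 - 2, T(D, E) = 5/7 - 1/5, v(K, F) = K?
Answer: 0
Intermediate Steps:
T(D, E) = 18/35 (T(D, E) = 5*(⅐) - 1*⅕ = 5/7 - ⅕ = 18/35)
d = 72
(T(2, v(2, -4)) + d)*m(0, 1) = (18/35 + 72)*(0*1) = (2538/35)*0 = 0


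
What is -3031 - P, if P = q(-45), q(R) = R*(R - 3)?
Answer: -5191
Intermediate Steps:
q(R) = R*(-3 + R)
P = 2160 (P = -45*(-3 - 45) = -45*(-48) = 2160)
-3031 - P = -3031 - 1*2160 = -3031 - 2160 = -5191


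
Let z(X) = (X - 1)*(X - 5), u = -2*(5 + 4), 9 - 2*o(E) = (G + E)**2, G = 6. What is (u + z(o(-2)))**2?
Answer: 6561/16 ≈ 410.06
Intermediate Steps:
o(E) = 9/2 - (6 + E)**2/2
u = -18 (u = -2*9 = -18)
z(X) = (-1 + X)*(-5 + X)
(u + z(o(-2)))**2 = (-18 + (5 + (9/2 - (6 - 2)**2/2)**2 - 6*(9/2 - (6 - 2)**2/2)))**2 = (-18 + (5 + (9/2 - 1/2*4**2)**2 - 6*(9/2 - 1/2*4**2)))**2 = (-18 + (5 + (9/2 - 1/2*16)**2 - 6*(9/2 - 1/2*16)))**2 = (-18 + (5 + (9/2 - 8)**2 - 6*(9/2 - 8)))**2 = (-18 + (5 + (-7/2)**2 - 6*(-7/2)))**2 = (-18 + (5 + 49/4 + 21))**2 = (-18 + 153/4)**2 = (81/4)**2 = 6561/16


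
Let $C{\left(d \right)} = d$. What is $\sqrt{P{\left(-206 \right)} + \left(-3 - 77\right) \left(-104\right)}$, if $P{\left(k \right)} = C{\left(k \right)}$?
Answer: $\sqrt{8114} \approx 90.078$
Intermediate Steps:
$P{\left(k \right)} = k$
$\sqrt{P{\left(-206 \right)} + \left(-3 - 77\right) \left(-104\right)} = \sqrt{-206 + \left(-3 - 77\right) \left(-104\right)} = \sqrt{-206 - -8320} = \sqrt{-206 + 8320} = \sqrt{8114}$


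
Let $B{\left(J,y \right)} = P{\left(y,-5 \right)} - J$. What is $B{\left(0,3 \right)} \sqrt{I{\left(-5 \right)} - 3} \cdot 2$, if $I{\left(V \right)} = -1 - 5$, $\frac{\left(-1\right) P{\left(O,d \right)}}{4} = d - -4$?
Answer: $24 i \approx 24.0 i$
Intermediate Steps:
$P{\left(O,d \right)} = -16 - 4 d$ ($P{\left(O,d \right)} = - 4 \left(d - -4\right) = - 4 \left(d + 4\right) = - 4 \left(4 + d\right) = -16 - 4 d$)
$I{\left(V \right)} = -6$ ($I{\left(V \right)} = -1 - 5 = -6$)
$B{\left(J,y \right)} = 4 - J$ ($B{\left(J,y \right)} = \left(-16 - -20\right) - J = \left(-16 + 20\right) - J = 4 - J$)
$B{\left(0,3 \right)} \sqrt{I{\left(-5 \right)} - 3} \cdot 2 = \left(4 - 0\right) \sqrt{-6 - 3} \cdot 2 = \left(4 + 0\right) \sqrt{-9} \cdot 2 = 4 \cdot 3 i 2 = 12 i 2 = 24 i$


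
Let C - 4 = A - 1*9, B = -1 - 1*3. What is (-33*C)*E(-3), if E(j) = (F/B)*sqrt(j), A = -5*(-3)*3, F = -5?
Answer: -1650*I*sqrt(3) ≈ -2857.9*I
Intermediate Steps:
B = -4 (B = -1 - 3 = -4)
A = 45 (A = 15*3 = 45)
C = 40 (C = 4 + (45 - 1*9) = 4 + (45 - 9) = 4 + 36 = 40)
E(j) = 5*sqrt(j)/4 (E(j) = (-5/(-4))*sqrt(j) = (-5*(-1/4))*sqrt(j) = 5*sqrt(j)/4)
(-33*C)*E(-3) = (-33*40)*(5*sqrt(-3)/4) = -1650*I*sqrt(3)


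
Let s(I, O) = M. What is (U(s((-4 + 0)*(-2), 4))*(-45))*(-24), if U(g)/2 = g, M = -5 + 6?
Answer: 2160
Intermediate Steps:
M = 1
s(I, O) = 1
U(g) = 2*g
(U(s((-4 + 0)*(-2), 4))*(-45))*(-24) = ((2*1)*(-45))*(-24) = (2*(-45))*(-24) = -90*(-24) = 2160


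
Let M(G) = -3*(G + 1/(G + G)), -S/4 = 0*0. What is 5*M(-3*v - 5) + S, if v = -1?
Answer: 135/4 ≈ 33.750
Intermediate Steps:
S = 0 (S = -0*0 = -4*0 = 0)
M(G) = -3*G - 3/(2*G) (M(G) = -3*(G + 1/(2*G)) = -3*G - 3/(2*G))
5*M(-3*v - 5) + S = 5*(-3*(-3*(-1) - 5) - 3/(2*(-3*(-1) - 5))) + 0 = 5*(-3*(3 - 5) - 3/(2*(3 - 5))) + 0 = 5*(-3*(-2) - 3/2/(-2)) + 0 = 5*(6 - 3/2*(-1/2)) + 0 = 5*(6 + 3/4) + 0 = 5*(27/4) + 0 = 135/4 + 0 = 135/4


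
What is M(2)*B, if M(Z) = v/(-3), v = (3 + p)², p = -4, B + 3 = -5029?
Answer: 5032/3 ≈ 1677.3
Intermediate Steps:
B = -5032 (B = -3 - 5029 = -5032)
v = 1 (v = (3 - 4)² = (-1)² = 1)
M(Z) = -⅓ (M(Z) = 1/(-3) = 1*(-⅓) = -⅓)
M(2)*B = -⅓*(-5032) = 5032/3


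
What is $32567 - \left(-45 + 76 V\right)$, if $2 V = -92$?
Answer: $36108$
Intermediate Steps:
$V = -46$ ($V = \frac{1}{2} \left(-92\right) = -46$)
$32567 - \left(-45 + 76 V\right) = 32567 + \left(45 - -3496\right) = 32567 + \left(45 + 3496\right) = 32567 + 3541 = 36108$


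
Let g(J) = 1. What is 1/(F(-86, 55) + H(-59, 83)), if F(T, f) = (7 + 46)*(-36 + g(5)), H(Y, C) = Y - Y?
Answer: -1/1855 ≈ -0.00053908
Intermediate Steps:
H(Y, C) = 0
F(T, f) = -1855 (F(T, f) = (7 + 46)*(-36 + 1) = 53*(-35) = -1855)
1/(F(-86, 55) + H(-59, 83)) = 1/(-1855 + 0) = 1/(-1855) = -1/1855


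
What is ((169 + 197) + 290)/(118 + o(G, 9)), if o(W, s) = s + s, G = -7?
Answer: 82/17 ≈ 4.8235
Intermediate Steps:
o(W, s) = 2*s
((169 + 197) + 290)/(118 + o(G, 9)) = ((169 + 197) + 290)/(118 + 2*9) = (366 + 290)/(118 + 18) = 656/136 = (1/136)*656 = 82/17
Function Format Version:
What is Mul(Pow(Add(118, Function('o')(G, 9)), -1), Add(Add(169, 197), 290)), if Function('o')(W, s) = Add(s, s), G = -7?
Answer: Rational(82, 17) ≈ 4.8235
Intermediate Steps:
Function('o')(W, s) = Mul(2, s)
Mul(Pow(Add(118, Function('o')(G, 9)), -1), Add(Add(169, 197), 290)) = Mul(Pow(Add(118, Mul(2, 9)), -1), Add(Add(169, 197), 290)) = Mul(Pow(Add(118, 18), -1), Add(366, 290)) = Mul(Pow(136, -1), 656) = Mul(Rational(1, 136), 656) = Rational(82, 17)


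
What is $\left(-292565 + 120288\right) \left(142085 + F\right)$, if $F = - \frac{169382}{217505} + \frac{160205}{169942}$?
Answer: $- \frac{904786273267541251587}{36963234710} \approx -2.4478 \cdot 10^{10}$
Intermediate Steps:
$F = \frac{6060272681}{36963234710}$ ($F = \left(-169382\right) \frac{1}{217505} + 160205 \cdot \frac{1}{169942} = - \frac{169382}{217505} + \frac{160205}{169942} = \frac{6060272681}{36963234710} \approx 0.16395$)
$\left(-292565 + 120288\right) \left(142085 + F\right) = \left(-292565 + 120288\right) \left(142085 + \frac{6060272681}{36963234710}\right) = \left(-172277\right) \frac{5251927264043031}{36963234710} = - \frac{904786273267541251587}{36963234710}$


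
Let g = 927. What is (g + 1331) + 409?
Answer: 2667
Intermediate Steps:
(g + 1331) + 409 = (927 + 1331) + 409 = 2258 + 409 = 2667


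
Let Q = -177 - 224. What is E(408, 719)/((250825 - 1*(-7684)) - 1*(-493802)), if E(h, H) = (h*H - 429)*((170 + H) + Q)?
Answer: 142946424/752311 ≈ 190.01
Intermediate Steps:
Q = -401
E(h, H) = (-429 + H*h)*(-231 + H) (E(h, H) = (h*H - 429)*((170 + H) - 401) = (H*h - 429)*(-231 + H) = (-429 + H*h)*(-231 + H))
E(408, 719)/((250825 - 1*(-7684)) - 1*(-493802)) = (99099 - 429*719 + 408*719² - 231*719*408)/((250825 - 1*(-7684)) - 1*(-493802)) = (99099 - 308451 + 408*516961 - 67764312)/((250825 + 7684) + 493802) = (99099 - 308451 + 210920088 - 67764312)/(258509 + 493802) = 142946424/752311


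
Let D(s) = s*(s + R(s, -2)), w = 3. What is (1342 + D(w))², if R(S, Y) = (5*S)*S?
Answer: 2208196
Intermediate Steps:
R(S, Y) = 5*S²
D(s) = s*(s + 5*s²)
(1342 + D(w))² = (1342 + 3²*(1 + 5*3))² = (1342 + 9*(1 + 15))² = (1342 + 9*16)² = (1342 + 144)² = 1486² = 2208196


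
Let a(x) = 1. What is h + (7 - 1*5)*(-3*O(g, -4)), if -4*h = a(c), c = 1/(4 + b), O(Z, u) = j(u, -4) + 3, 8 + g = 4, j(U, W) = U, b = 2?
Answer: 23/4 ≈ 5.7500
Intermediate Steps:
g = -4 (g = -8 + 4 = -4)
O(Z, u) = 3 + u (O(Z, u) = u + 3 = 3 + u)
c = ⅙ (c = 1/(4 + 2) = 1/6 = ⅙ ≈ 0.16667)
h = -¼ (h = -¼*1 = -¼ ≈ -0.25000)
h + (7 - 1*5)*(-3*O(g, -4)) = -¼ + (7 - 1*5)*(-3*(3 - 4)) = -¼ + (7 - 5)*(-3*(-1)) = -¼ + 2*3 = -¼ + 6 = 23/4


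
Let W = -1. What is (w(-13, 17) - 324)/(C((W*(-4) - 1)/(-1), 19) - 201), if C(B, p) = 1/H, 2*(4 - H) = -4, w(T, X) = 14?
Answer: 372/241 ≈ 1.5436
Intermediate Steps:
H = 6 (H = 4 - ½*(-4) = 4 + 2 = 6)
C(B, p) = ⅙ (C(B, p) = 1/6 = ⅙)
(w(-13, 17) - 324)/(C((W*(-4) - 1)/(-1), 19) - 201) = (14 - 324)/(⅙ - 201) = -310/(-1205/6) = -310*(-6/1205) = 372/241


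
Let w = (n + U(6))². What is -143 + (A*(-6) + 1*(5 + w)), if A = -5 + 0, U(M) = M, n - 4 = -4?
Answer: -72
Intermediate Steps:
n = 0 (n = 4 - 4 = 0)
w = 36 (w = (0 + 6)² = 6² = 36)
A = -5
-143 + (A*(-6) + 1*(5 + w)) = -143 + (-5*(-6) + 1*(5 + 36)) = -143 + (30 + 1*41) = -143 + (30 + 41) = -143 + 71 = -72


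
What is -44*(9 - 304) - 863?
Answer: 12117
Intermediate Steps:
-44*(9 - 304) - 863 = -44*(-295) - 863 = 12980 - 863 = 12117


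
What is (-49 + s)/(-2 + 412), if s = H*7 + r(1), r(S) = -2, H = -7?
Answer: -10/41 ≈ -0.24390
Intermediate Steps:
s = -51 (s = -7*7 - 2 = -49 - 2 = -51)
(-49 + s)/(-2 + 412) = (-49 - 51)/(-2 + 412) = -100/410 = -100*1/410 = -10/41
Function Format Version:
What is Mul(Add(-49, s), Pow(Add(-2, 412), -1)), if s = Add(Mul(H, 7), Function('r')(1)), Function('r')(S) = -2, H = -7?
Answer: Rational(-10, 41) ≈ -0.24390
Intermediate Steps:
s = -51 (s = Add(Mul(-7, 7), -2) = Add(-49, -2) = -51)
Mul(Add(-49, s), Pow(Add(-2, 412), -1)) = Mul(Add(-49, -51), Pow(Add(-2, 412), -1)) = Mul(-100, Pow(410, -1)) = Mul(-100, Rational(1, 410)) = Rational(-10, 41)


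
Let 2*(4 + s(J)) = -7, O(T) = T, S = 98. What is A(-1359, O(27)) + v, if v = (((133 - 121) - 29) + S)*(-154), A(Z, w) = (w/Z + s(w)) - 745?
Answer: -3994409/302 ≈ -13227.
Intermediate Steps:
s(J) = -15/2 (s(J) = -4 + (½)*(-7) = -4 - 7/2 = -15/2)
A(Z, w) = -1505/2 + w/Z (A(Z, w) = (w/Z - 15/2) - 745 = (-15/2 + w/Z) - 745 = -1505/2 + w/Z)
v = -12474 (v = (((133 - 121) - 29) + 98)*(-154) = ((12 - 29) + 98)*(-154) = (-17 + 98)*(-154) = 81*(-154) = -12474)
A(-1359, O(27)) + v = (-1505/2 + 27/(-1359)) - 12474 = (-1505/2 + 27*(-1/1359)) - 12474 = (-1505/2 - 3/151) - 12474 = -227261/302 - 12474 = -3994409/302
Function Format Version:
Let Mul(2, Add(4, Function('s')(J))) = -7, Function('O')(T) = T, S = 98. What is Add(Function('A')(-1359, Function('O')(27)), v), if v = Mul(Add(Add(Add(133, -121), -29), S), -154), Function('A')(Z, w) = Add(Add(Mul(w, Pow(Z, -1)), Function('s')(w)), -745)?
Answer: Rational(-3994409, 302) ≈ -13227.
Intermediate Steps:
Function('s')(J) = Rational(-15, 2) (Function('s')(J) = Add(-4, Mul(Rational(1, 2), -7)) = Add(-4, Rational(-7, 2)) = Rational(-15, 2))
Function('A')(Z, w) = Add(Rational(-1505, 2), Mul(w, Pow(Z, -1))) (Function('A')(Z, w) = Add(Add(Mul(w, Pow(Z, -1)), Rational(-15, 2)), -745) = Add(Add(Rational(-15, 2), Mul(w, Pow(Z, -1))), -745) = Add(Rational(-1505, 2), Mul(w, Pow(Z, -1))))
v = -12474 (v = Mul(Add(Add(Add(133, -121), -29), 98), -154) = Mul(Add(Add(12, -29), 98), -154) = Mul(Add(-17, 98), -154) = Mul(81, -154) = -12474)
Add(Function('A')(-1359, Function('O')(27)), v) = Add(Add(Rational(-1505, 2), Mul(27, Pow(-1359, -1))), -12474) = Add(Add(Rational(-1505, 2), Mul(27, Rational(-1, 1359))), -12474) = Add(Add(Rational(-1505, 2), Rational(-3, 151)), -12474) = Add(Rational(-227261, 302), -12474) = Rational(-3994409, 302)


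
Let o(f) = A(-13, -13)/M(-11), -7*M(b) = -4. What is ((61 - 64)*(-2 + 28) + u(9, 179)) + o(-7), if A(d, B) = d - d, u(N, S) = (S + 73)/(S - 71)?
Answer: -227/3 ≈ -75.667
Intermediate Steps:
M(b) = 4/7 (M(b) = -1/7*(-4) = 4/7)
u(N, S) = (73 + S)/(-71 + S)
A(d, B) = 0
o(f) = 0 (o(f) = 0/(4/7) = 0*(7/4) = 0)
((61 - 64)*(-2 + 28) + u(9, 179)) + o(-7) = ((61 - 64)*(-2 + 28) + (73 + 179)/(-71 + 179)) + 0 = (-3*26 + 252/108) + 0 = (-78 + (1/108)*252) + 0 = (-78 + 7/3) + 0 = -227/3 + 0 = -227/3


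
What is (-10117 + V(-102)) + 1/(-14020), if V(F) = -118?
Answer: -143494701/14020 ≈ -10235.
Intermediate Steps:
(-10117 + V(-102)) + 1/(-14020) = (-10117 - 118) + 1/(-14020) = -10235 - 1/14020 = -143494701/14020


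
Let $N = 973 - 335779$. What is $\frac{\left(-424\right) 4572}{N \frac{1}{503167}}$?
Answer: $\frac{162567219696}{55801} \approx 2.9133 \cdot 10^{6}$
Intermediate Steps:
$N = -334806$ ($N = 973 - 335779 = -334806$)
$\frac{\left(-424\right) 4572}{N \frac{1}{503167}} = \frac{\left(-424\right) 4572}{\left(-334806\right) \frac{1}{503167}} = - \frac{1938528}{\left(-334806\right) \frac{1}{503167}} = - \frac{1938528}{- \frac{334806}{503167}} = \left(-1938528\right) \left(- \frac{503167}{334806}\right) = \frac{162567219696}{55801}$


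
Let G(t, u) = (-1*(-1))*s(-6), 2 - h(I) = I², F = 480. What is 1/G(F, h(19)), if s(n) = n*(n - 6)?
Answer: 1/72 ≈ 0.013889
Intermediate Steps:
s(n) = n*(-6 + n)
h(I) = 2 - I²
G(t, u) = 72 (G(t, u) = (-1*(-1))*(-6*(-6 - 6)) = 1*(-6*(-12)) = 1*72 = 72)
1/G(F, h(19)) = 1/72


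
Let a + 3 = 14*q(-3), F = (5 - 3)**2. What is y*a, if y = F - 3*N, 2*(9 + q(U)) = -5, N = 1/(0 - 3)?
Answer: -820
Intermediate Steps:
N = -1/3 (N = 1/(-3) = -1/3 ≈ -0.33333)
q(U) = -23/2 (q(U) = -9 + (1/2)*(-5) = -9 - 5/2 = -23/2)
F = 4 (F = 2**2 = 4)
y = 5 (y = 4 - 3*(-1/3) = 4 + 1 = 5)
a = -164 (a = -3 + 14*(-23/2) = -3 - 161 = -164)
y*a = 5*(-164) = -820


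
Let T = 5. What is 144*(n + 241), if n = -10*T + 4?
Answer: 28080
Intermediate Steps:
n = -46 (n = -10*5 + 4 = -50 + 4 = -46)
144*(n + 241) = 144*(-46 + 241) = 144*195 = 28080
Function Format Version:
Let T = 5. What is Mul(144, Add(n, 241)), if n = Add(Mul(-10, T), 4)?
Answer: 28080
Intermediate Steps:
n = -46 (n = Add(Mul(-10, 5), 4) = Add(-50, 4) = -46)
Mul(144, Add(n, 241)) = Mul(144, Add(-46, 241)) = Mul(144, 195) = 28080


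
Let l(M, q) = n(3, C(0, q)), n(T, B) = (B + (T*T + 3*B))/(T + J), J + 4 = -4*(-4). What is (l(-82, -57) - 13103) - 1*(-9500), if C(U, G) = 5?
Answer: -54016/15 ≈ -3601.1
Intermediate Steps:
J = 12 (J = -4 - 4*(-4) = -4 + 16 = 12)
n(T, B) = (T² + 4*B)/(12 + T) (n(T, B) = (B + (T*T + 3*B))/(T + 12) = (B + (T² + 3*B))/(12 + T) = (T² + 4*B)/(12 + T))
l(M, q) = 29/15 (l(M, q) = (3² + 4*5)/(12 + 3) = (9 + 20)/15 = (1/15)*29 = 29/15)
(l(-82, -57) - 13103) - 1*(-9500) = (29/15 - 13103) - 1*(-9500) = -196516/15 + 9500 = -54016/15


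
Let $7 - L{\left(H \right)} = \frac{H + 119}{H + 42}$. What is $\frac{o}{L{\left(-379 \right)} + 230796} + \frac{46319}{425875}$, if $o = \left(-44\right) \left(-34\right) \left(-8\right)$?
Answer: $\frac{171369292179}{3011336998375} \approx 0.056908$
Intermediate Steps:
$L{\left(H \right)} = 7 - \frac{119 + H}{42 + H}$ ($L{\left(H \right)} = 7 - \frac{H + 119}{H + 42} = 7 - \frac{119 + H}{42 + H}$)
$o = -11968$ ($o = 1496 \left(-8\right) = -11968$)
$\frac{o}{L{\left(-379 \right)} + 230796} + \frac{46319}{425875} = - \frac{11968}{\frac{175 + 6 \left(-379\right)}{42 - 379} + 230796} + \frac{46319}{425875} = - \frac{11968}{\frac{175 - 2274}{-337} + 230796} + 46319 \cdot \frac{1}{425875} = - \frac{11968}{\left(- \frac{1}{337}\right) \left(-2099\right) + 230796} + \frac{46319}{425875} = - \frac{11968}{\frac{2099}{337} + 230796} + \frac{46319}{425875} = - \frac{11968}{\frac{77780351}{337}} + \frac{46319}{425875} = \left(-11968\right) \frac{337}{77780351} + \frac{46319}{425875} = - \frac{366656}{7070941} + \frac{46319}{425875} = \frac{171369292179}{3011336998375}$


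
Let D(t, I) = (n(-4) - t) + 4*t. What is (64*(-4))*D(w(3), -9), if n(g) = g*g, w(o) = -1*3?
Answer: -1792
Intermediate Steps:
w(o) = -3
n(g) = g²
D(t, I) = 16 + 3*t (D(t, I) = ((-4)² - t) + 4*t = (16 - t) + 4*t = 16 + 3*t)
(64*(-4))*D(w(3), -9) = (64*(-4))*(16 + 3*(-3)) = -256*(16 - 9) = -256*7 = -1792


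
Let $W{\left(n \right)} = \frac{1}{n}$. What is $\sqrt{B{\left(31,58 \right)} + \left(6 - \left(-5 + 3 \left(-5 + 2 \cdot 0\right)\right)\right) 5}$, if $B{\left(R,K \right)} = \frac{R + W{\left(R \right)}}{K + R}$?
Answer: $\frac{52 \sqrt{366947}}{2759} \approx 11.417$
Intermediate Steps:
$B{\left(R,K \right)} = \frac{R + \frac{1}{R}}{K + R}$
$\sqrt{B{\left(31,58 \right)} + \left(6 - \left(-5 + 3 \left(-5 + 2 \cdot 0\right)\right)\right) 5} = \sqrt{\frac{1 + 31^{2}}{31 \left(58 + 31\right)} + \left(6 - \left(-5 + 3 \left(-5 + 2 \cdot 0\right)\right)\right) 5} = \sqrt{\frac{1 + 961}{31 \cdot 89} + \left(6 - \left(-5 + 3 \left(-5 + 0\right)\right)\right) 5} = \sqrt{\frac{1}{31} \cdot \frac{1}{89} \cdot 962 + \left(6 + \left(5 - -15\right)\right) 5} = \sqrt{\frac{962}{2759} + \left(6 + \left(5 + 15\right)\right) 5} = \sqrt{\frac{962}{2759} + \left(6 + 20\right) 5} = \sqrt{\frac{962}{2759} + 26 \cdot 5} = \sqrt{\frac{962}{2759} + 130} = \sqrt{\frac{359632}{2759}} = \frac{52 \sqrt{366947}}{2759}$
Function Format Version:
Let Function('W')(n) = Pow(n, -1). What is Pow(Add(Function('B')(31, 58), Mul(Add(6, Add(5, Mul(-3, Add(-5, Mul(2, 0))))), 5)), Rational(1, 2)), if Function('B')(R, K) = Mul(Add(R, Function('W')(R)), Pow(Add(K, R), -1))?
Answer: Mul(Rational(52, 2759), Pow(366947, Rational(1, 2))) ≈ 11.417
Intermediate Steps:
Function('B')(R, K) = Mul(Pow(Add(K, R), -1), Add(R, Pow(R, -1))) (Function('B')(R, K) = Mul(Add(R, Pow(R, -1)), Pow(Add(K, R), -1)) = Mul(Pow(Add(K, R), -1), Add(R, Pow(R, -1))))
Pow(Add(Function('B')(31, 58), Mul(Add(6, Add(5, Mul(-3, Add(-5, Mul(2, 0))))), 5)), Rational(1, 2)) = Pow(Add(Mul(Pow(31, -1), Pow(Add(58, 31), -1), Add(1, Pow(31, 2))), Mul(Add(6, Add(5, Mul(-3, Add(-5, Mul(2, 0))))), 5)), Rational(1, 2)) = Pow(Add(Mul(Rational(1, 31), Pow(89, -1), Add(1, 961)), Mul(Add(6, Add(5, Mul(-3, Add(-5, 0)))), 5)), Rational(1, 2)) = Pow(Add(Mul(Rational(1, 31), Rational(1, 89), 962), Mul(Add(6, Add(5, Mul(-3, -5))), 5)), Rational(1, 2)) = Pow(Add(Rational(962, 2759), Mul(Add(6, Add(5, 15)), 5)), Rational(1, 2)) = Pow(Add(Rational(962, 2759), Mul(Add(6, 20), 5)), Rational(1, 2)) = Pow(Add(Rational(962, 2759), Mul(26, 5)), Rational(1, 2)) = Pow(Add(Rational(962, 2759), 130), Rational(1, 2)) = Pow(Rational(359632, 2759), Rational(1, 2)) = Mul(Rational(52, 2759), Pow(366947, Rational(1, 2)))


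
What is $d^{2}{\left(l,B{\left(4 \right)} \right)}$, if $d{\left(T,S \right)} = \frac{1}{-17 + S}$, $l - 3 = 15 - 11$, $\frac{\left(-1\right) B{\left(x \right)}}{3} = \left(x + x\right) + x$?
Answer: $\frac{1}{2809} \approx 0.000356$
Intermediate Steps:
$B{\left(x \right)} = - 9 x$ ($B{\left(x \right)} = - 3 \left(\left(x + x\right) + x\right) = - 3 \left(2 x + x\right) = - 3 \cdot 3 x = - 9 x$)
$l = 7$ ($l = 3 + \left(15 - 11\right) = 3 + 4 = 7$)
$d^{2}{\left(l,B{\left(4 \right)} \right)} = \left(\frac{1}{-17 - 36}\right)^{2} = \left(\frac{1}{-53}\right)^{2} = \left(- \frac{1}{53}\right)^{2} = \frac{1}{2809}$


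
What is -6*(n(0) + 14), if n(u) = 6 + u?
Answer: -120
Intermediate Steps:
-6*(n(0) + 14) = -6*((6 + 0) + 14) = -6*(6 + 14) = -6*20 = -120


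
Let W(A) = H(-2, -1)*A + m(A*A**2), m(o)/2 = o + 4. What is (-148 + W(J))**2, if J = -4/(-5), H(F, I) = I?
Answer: 305270784/15625 ≈ 19537.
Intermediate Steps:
m(o) = 8 + 2*o (m(o) = 2*(o + 4) = 2*(4 + o) = 8 + 2*o)
J = 4/5 (J = -4*(-1/5) = 4/5 ≈ 0.80000)
W(A) = 8 - A + 2*A**3 (W(A) = -A + (8 + 2*(A*A**2)) = -A + (8 + 2*A**3) = 8 - A + 2*A**3)
(-148 + W(J))**2 = (-148 + (8 - 1*4/5 + 2*(4/5)**3))**2 = (-148 + (8 - 4/5 + 2*(64/125)))**2 = (-148 + (8 - 4/5 + 128/125))**2 = (-148 + 1028/125)**2 = (-17472/125)**2 = 305270784/15625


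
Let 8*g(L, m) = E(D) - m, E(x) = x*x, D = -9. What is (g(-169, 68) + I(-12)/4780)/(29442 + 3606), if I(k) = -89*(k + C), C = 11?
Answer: 15713/315938880 ≈ 4.9734e-5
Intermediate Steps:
E(x) = x²
I(k) = -979 - 89*k (I(k) = -89*(k + 11) = -89*(11 + k) = -979 - 89*k)
g(L, m) = 81/8 - m/8 (g(L, m) = ((-9)² - m)/8 = (81 - m)/8 = 81/8 - m/8)
(g(-169, 68) + I(-12)/4780)/(29442 + 3606) = ((81/8 - ⅛*68) + (-979 - 89*(-12))/4780)/(29442 + 3606) = ((81/8 - 17/2) + (-979 + 1068)*(1/4780))/33048 = (13/8 + 89*(1/4780))*(1/33048) = (13/8 + 89/4780)*(1/33048) = (15713/9560)*(1/33048) = 15713/315938880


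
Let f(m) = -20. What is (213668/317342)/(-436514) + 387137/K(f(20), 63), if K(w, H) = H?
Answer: 1031304868950536/167827427397 ≈ 6145.0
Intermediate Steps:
(213668/317342)/(-436514) + 387137/K(f(20), 63) = (213668/317342)/(-436514) + 387137/63 = (213668*(1/317342))*(-1/436514) + 387137*(1/63) = (106834/158671)*(-1/436514) + 387137/63 = -4109/2663927419 + 387137/63 = 1031304868950536/167827427397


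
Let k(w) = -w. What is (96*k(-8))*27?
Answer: 20736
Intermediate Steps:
(96*k(-8))*27 = (96*(-1*(-8)))*27 = (96*8)*27 = 768*27 = 20736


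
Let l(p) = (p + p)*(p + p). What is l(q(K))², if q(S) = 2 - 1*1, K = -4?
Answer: 16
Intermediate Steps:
q(S) = 1 (q(S) = 2 - 1 = 1)
l(p) = 4*p² (l(p) = (2*p)*(2*p) = 4*p²)
l(q(K))² = (4*1²)² = (4*1)² = 4² = 16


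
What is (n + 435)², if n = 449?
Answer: 781456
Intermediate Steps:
(n + 435)² = (449 + 435)² = 884² = 781456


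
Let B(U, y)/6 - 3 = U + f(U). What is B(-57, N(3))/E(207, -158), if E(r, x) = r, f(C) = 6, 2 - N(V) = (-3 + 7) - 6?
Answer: -32/23 ≈ -1.3913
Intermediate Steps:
N(V) = 4 (N(V) = 2 - ((-3 + 7) - 6) = 2 - (4 - 6) = 2 - 1*(-2) = 2 + 2 = 4)
B(U, y) = 54 + 6*U (B(U, y) = 18 + 6*(U + 6) = 18 + 6*(6 + U) = 18 + (36 + 6*U) = 54 + 6*U)
B(-57, N(3))/E(207, -158) = (54 + 6*(-57))/207 = (54 - 342)*(1/207) = -288*1/207 = -32/23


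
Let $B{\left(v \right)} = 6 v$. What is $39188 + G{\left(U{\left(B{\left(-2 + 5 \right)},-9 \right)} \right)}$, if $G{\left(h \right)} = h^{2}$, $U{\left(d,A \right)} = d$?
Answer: $39512$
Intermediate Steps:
$39188 + G{\left(U{\left(B{\left(-2 + 5 \right)},-9 \right)} \right)} = 39188 + \left(6 \left(-2 + 5\right)\right)^{2} = 39188 + \left(6 \cdot 3\right)^{2} = 39188 + 18^{2} = 39188 + 324 = 39512$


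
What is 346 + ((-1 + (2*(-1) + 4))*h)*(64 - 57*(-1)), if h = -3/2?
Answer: 329/2 ≈ 164.50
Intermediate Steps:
h = -3/2 (h = -3*½ = -3/2 ≈ -1.5000)
346 + ((-1 + (2*(-1) + 4))*h)*(64 - 57*(-1)) = 346 + ((-1 + (2*(-1) + 4))*(-3/2))*(64 - 57*(-1)) = 346 + ((-1 + (-2 + 4))*(-3/2))*(64 + 57) = 346 + ((-1 + 2)*(-3/2))*121 = 346 + (1*(-3/2))*121 = 346 - 3/2*121 = 346 - 363/2 = 329/2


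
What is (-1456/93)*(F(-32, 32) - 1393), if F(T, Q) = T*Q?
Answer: 3519152/93 ≈ 37840.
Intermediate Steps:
F(T, Q) = Q*T
(-1456/93)*(F(-32, 32) - 1393) = (-1456/93)*(32*(-32) - 1393) = (-1456*1/93)*(-1024 - 1393) = -1456/93*(-2417) = 3519152/93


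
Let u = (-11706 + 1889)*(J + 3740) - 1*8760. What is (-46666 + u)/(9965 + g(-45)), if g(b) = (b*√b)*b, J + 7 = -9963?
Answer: 8698659758/4054705 - 1060599258*I*√5/810941 ≈ 2145.3 - 2924.5*I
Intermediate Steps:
J = -9970 (J = -7 - 9963 = -9970)
g(b) = b^(5/2) (g(b) = b^(3/2)*b = b^(5/2))
u = 61151150 (u = (-11706 + 1889)*(-9970 + 3740) - 1*8760 = -9817*(-6230) - 8760 = 61159910 - 8760 = 61151150)
(-46666 + u)/(9965 + g(-45)) = (-46666 + 61151150)/(9965 + (-45)^(5/2)) = 61104484/(9965 + 6075*I*√5)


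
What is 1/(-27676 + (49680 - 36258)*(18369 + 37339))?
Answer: 1/747685100 ≈ 1.3375e-9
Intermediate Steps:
1/(-27676 + (49680 - 36258)*(18369 + 37339)) = 1/(-27676 + 13422*55708) = 1/(-27676 + 747712776) = 1/747685100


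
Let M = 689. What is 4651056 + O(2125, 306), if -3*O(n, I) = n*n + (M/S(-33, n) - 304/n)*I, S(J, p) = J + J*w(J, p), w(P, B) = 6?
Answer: 90845557469/28875 ≈ 3.1462e+6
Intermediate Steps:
S(J, p) = 7*J (S(J, p) = J + J*6 = J + 6*J = 7*J)
O(n, I) = -n**2/3 - I*(-689/231 - 304/n)/3 (O(n, I) = -(n*n + (689/((7*(-33))) - 304/n)*I)/3 = -(n**2 + (689/(-231) - 304/n)*I)/3 = -(n**2 + (689*(-1/231) - 304/n)*I)/3 = -(n**2 + (-689/231 - 304/n)*I)/3 = -(n**2 + I*(-689/231 - 304/n))/3 = -n**2/3 - I*(-689/231 - 304/n)/3)
4651056 + O(2125, 306) = 4651056 + (1/693)*(70224*306 + 2125*(-231*2125**2 + 689*306))/2125 = 4651056 + (1/693)*(1/2125)*(21488544 + 2125*(-231*4515625 + 210834)) = 4651056 + (1/693)*(1/2125)*(21488544 + 2125*(-1043109375 + 210834)) = 4651056 + (1/693)*(1/2125)*(21488544 + 2125*(-1042898541)) = 4651056 + (1/693)*(1/2125)*(21488544 - 2216159399625) = 4651056 + (1/693)*(1/2125)*(-2216137911081) = 4651056 - 43453684531/28875 = 90845557469/28875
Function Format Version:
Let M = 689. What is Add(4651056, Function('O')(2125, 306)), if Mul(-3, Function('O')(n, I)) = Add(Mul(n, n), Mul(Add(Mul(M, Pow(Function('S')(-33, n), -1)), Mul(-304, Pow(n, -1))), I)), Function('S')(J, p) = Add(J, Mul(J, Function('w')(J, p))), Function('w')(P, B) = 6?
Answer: Rational(90845557469, 28875) ≈ 3.1462e+6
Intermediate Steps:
Function('S')(J, p) = Mul(7, J) (Function('S')(J, p) = Add(J, Mul(J, 6)) = Add(J, Mul(6, J)) = Mul(7, J))
Function('O')(n, I) = Add(Mul(Rational(-1, 3), Pow(n, 2)), Mul(Rational(-1, 3), I, Add(Rational(-689, 231), Mul(-304, Pow(n, -1))))) (Function('O')(n, I) = Mul(Rational(-1, 3), Add(Mul(n, n), Mul(Add(Mul(689, Pow(Mul(7, -33), -1)), Mul(-304, Pow(n, -1))), I))) = Mul(Rational(-1, 3), Add(Pow(n, 2), Mul(Add(Mul(689, Pow(-231, -1)), Mul(-304, Pow(n, -1))), I))) = Mul(Rational(-1, 3), Add(Pow(n, 2), Mul(Add(Mul(689, Rational(-1, 231)), Mul(-304, Pow(n, -1))), I))) = Mul(Rational(-1, 3), Add(Pow(n, 2), Mul(Add(Rational(-689, 231), Mul(-304, Pow(n, -1))), I))) = Mul(Rational(-1, 3), Add(Pow(n, 2), Mul(I, Add(Rational(-689, 231), Mul(-304, Pow(n, -1)))))) = Add(Mul(Rational(-1, 3), Pow(n, 2)), Mul(Rational(-1, 3), I, Add(Rational(-689, 231), Mul(-304, Pow(n, -1))))))
Add(4651056, Function('O')(2125, 306)) = Add(4651056, Mul(Rational(1, 693), Pow(2125, -1), Add(Mul(70224, 306), Mul(2125, Add(Mul(-231, Pow(2125, 2)), Mul(689, 306)))))) = Add(4651056, Mul(Rational(1, 693), Rational(1, 2125), Add(21488544, Mul(2125, Add(Mul(-231, 4515625), 210834))))) = Add(4651056, Mul(Rational(1, 693), Rational(1, 2125), Add(21488544, Mul(2125, Add(-1043109375, 210834))))) = Add(4651056, Mul(Rational(1, 693), Rational(1, 2125), Add(21488544, Mul(2125, -1042898541)))) = Add(4651056, Mul(Rational(1, 693), Rational(1, 2125), Add(21488544, -2216159399625))) = Add(4651056, Mul(Rational(1, 693), Rational(1, 2125), -2216137911081)) = Add(4651056, Rational(-43453684531, 28875)) = Rational(90845557469, 28875)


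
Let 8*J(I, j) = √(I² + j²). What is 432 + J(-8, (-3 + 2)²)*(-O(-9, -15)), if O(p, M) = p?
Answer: 432 + 9*√65/8 ≈ 441.07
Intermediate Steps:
J(I, j) = √(I² + j²)/8
432 + J(-8, (-3 + 2)²)*(-O(-9, -15)) = 432 + (√((-8)² + ((-3 + 2)²)²)/8)*(-1*(-9)) = 432 + (√(64 + ((-1)²)²)/8)*9 = 432 + (√(64 + 1²)/8)*9 = 432 + (√(64 + 1)/8)*9 = 432 + (√65/8)*9 = 432 + 9*√65/8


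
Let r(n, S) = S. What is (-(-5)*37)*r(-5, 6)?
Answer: 1110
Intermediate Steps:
(-(-5)*37)*r(-5, 6) = -(-5)*37*6 = -5*(-37)*6 = 185*6 = 1110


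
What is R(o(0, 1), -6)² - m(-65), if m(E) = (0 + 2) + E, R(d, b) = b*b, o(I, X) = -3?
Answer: 1359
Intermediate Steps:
R(d, b) = b²
m(E) = 2 + E
R(o(0, 1), -6)² - m(-65) = ((-6)²)² - (2 - 65) = 36² - 1*(-63) = 1296 + 63 = 1359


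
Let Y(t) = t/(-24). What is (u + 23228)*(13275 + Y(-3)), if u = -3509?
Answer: 2094177519/8 ≈ 2.6177e+8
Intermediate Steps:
Y(t) = -t/24 (Y(t) = t*(-1/24) = -t/24)
(u + 23228)*(13275 + Y(-3)) = (-3509 + 23228)*(13275 - 1/24*(-3)) = 19719*(13275 + ⅛) = 19719*(106201/8) = 2094177519/8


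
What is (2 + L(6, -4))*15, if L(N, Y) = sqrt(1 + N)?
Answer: 30 + 15*sqrt(7) ≈ 69.686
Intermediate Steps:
(2 + L(6, -4))*15 = (2 + sqrt(1 + 6))*15 = (2 + sqrt(7))*15 = 30 + 15*sqrt(7)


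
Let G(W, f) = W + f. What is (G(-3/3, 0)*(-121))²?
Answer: 14641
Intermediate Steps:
(G(-3/3, 0)*(-121))² = ((-3/3 + 0)*(-121))² = ((-3*⅓ + 0)*(-121))² = ((-1 + 0)*(-121))² = (-1*(-121))² = 121² = 14641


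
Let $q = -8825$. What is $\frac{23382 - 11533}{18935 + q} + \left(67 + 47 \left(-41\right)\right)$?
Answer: $- \frac{18792751}{10110} \approx -1858.8$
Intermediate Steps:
$\frac{23382 - 11533}{18935 + q} + \left(67 + 47 \left(-41\right)\right) = \frac{23382 - 11533}{18935 - 8825} + \left(67 + 47 \left(-41\right)\right) = \frac{11849}{10110} + \left(67 - 1927\right) = 11849 \cdot \frac{1}{10110} - 1860 = \frac{11849}{10110} - 1860 = - \frac{18792751}{10110}$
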